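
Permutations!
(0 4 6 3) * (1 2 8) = (0 4 6 3)(1 2 8) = [4, 2, 8, 0, 6, 5, 3, 7, 1]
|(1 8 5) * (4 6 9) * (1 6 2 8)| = 6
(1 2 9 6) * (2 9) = (1 9 6) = [0, 9, 2, 3, 4, 5, 1, 7, 8, 6]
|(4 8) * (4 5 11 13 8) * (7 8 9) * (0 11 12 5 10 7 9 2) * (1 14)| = 12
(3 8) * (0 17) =(0 17)(3 8) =[17, 1, 2, 8, 4, 5, 6, 7, 3, 9, 10, 11, 12, 13, 14, 15, 16, 0]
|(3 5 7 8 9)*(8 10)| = 6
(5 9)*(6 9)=(5 6 9)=[0, 1, 2, 3, 4, 6, 9, 7, 8, 5]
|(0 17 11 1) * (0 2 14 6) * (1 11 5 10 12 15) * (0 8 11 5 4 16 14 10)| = 45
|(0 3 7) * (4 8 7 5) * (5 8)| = |(0 3 8 7)(4 5)| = 4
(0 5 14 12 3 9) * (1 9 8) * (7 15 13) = (0 5 14 12 3 8 1 9)(7 15 13) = [5, 9, 2, 8, 4, 14, 6, 15, 1, 0, 10, 11, 3, 7, 12, 13]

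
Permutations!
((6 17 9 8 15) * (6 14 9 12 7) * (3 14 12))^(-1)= (3 17 6 7 12 15 8 9 14)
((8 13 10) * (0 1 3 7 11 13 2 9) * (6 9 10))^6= (0 6 11 3)(1 9 13 7)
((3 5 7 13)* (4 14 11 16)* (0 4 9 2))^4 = (0 16 4 9 14 2 11)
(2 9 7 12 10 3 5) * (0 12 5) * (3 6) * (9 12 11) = (0 11 9 7 5 2 12 10 6 3) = [11, 1, 12, 0, 4, 2, 3, 5, 8, 7, 6, 9, 10]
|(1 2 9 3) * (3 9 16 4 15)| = |(1 2 16 4 15 3)| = 6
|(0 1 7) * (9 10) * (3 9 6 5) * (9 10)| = 12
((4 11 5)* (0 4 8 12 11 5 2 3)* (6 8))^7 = (0 2 12 6 4 3 11 8 5)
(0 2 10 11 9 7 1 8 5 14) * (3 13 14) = (0 2 10 11 9 7 1 8 5 3 13 14) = [2, 8, 10, 13, 4, 3, 6, 1, 5, 7, 11, 9, 12, 14, 0]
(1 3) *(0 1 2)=(0 1 3 2)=[1, 3, 0, 2]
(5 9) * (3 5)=(3 5 9)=[0, 1, 2, 5, 4, 9, 6, 7, 8, 3]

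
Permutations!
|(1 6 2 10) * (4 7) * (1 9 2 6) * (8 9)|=|(2 10 8 9)(4 7)|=4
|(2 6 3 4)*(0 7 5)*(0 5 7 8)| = 4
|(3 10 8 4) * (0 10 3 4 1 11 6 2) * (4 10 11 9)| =|(0 11 6 2)(1 9 4 10 8)| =20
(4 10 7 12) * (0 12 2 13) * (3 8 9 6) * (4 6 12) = (0 4 10 7 2 13)(3 8 9 12 6) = [4, 1, 13, 8, 10, 5, 3, 2, 9, 12, 7, 11, 6, 0]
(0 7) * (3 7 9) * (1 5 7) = (0 9 3 1 5 7) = [9, 5, 2, 1, 4, 7, 6, 0, 8, 3]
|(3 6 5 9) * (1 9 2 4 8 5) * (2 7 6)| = |(1 9 3 2 4 8 5 7 6)| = 9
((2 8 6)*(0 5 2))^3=((0 5 2 8 6))^3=(0 8 5 6 2)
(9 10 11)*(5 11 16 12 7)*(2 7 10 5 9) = (2 7 9 5 11)(10 16 12) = [0, 1, 7, 3, 4, 11, 6, 9, 8, 5, 16, 2, 10, 13, 14, 15, 12]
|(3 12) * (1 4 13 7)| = 4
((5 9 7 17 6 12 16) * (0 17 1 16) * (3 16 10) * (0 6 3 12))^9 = ((0 17 3 16 5 9 7 1 10 12 6))^9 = (0 12 1 9 16 17 6 10 7 5 3)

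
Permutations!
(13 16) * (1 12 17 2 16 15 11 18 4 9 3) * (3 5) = (1 12 17 2 16 13 15 11 18 4 9 5 3) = [0, 12, 16, 1, 9, 3, 6, 7, 8, 5, 10, 18, 17, 15, 14, 11, 13, 2, 4]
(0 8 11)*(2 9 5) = (0 8 11)(2 9 5) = [8, 1, 9, 3, 4, 2, 6, 7, 11, 5, 10, 0]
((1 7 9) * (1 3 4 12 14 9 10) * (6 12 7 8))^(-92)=((1 8 6 12 14 9 3 4 7 10))^(-92)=(1 7 3 14 6)(4 9 12 8 10)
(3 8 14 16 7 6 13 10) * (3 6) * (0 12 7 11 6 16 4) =(0 12 7 3 8 14 4)(6 13 10 16 11) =[12, 1, 2, 8, 0, 5, 13, 3, 14, 9, 16, 6, 7, 10, 4, 15, 11]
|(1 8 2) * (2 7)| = |(1 8 7 2)| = 4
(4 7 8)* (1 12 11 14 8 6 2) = (1 12 11 14 8 4 7 6 2) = [0, 12, 1, 3, 7, 5, 2, 6, 4, 9, 10, 14, 11, 13, 8]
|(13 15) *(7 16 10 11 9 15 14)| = 8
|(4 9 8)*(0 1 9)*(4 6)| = |(0 1 9 8 6 4)| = 6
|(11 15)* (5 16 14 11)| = |(5 16 14 11 15)| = 5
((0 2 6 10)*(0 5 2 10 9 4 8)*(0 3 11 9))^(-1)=(0 6 2 5 10)(3 8 4 9 11)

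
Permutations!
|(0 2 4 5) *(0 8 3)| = 6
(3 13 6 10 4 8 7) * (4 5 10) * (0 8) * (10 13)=(0 8 7 3 10 5 13 6 4)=[8, 1, 2, 10, 0, 13, 4, 3, 7, 9, 5, 11, 12, 6]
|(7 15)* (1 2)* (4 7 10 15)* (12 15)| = |(1 2)(4 7)(10 12 15)| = 6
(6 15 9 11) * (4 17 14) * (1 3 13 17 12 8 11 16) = [0, 3, 2, 13, 12, 5, 15, 7, 11, 16, 10, 6, 8, 17, 4, 9, 1, 14] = (1 3 13 17 14 4 12 8 11 6 15 9 16)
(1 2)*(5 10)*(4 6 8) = [0, 2, 1, 3, 6, 10, 8, 7, 4, 9, 5] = (1 2)(4 6 8)(5 10)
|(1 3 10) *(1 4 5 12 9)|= 7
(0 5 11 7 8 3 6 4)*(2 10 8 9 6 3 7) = (0 5 11 2 10 8 7 9 6 4) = [5, 1, 10, 3, 0, 11, 4, 9, 7, 6, 8, 2]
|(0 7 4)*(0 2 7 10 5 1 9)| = |(0 10 5 1 9)(2 7 4)| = 15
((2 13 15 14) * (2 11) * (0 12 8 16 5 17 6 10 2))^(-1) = (0 11 14 15 13 2 10 6 17 5 16 8 12)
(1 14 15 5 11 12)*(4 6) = [0, 14, 2, 3, 6, 11, 4, 7, 8, 9, 10, 12, 1, 13, 15, 5] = (1 14 15 5 11 12)(4 6)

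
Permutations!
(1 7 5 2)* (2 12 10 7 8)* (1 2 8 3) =(1 3)(5 12 10 7) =[0, 3, 2, 1, 4, 12, 6, 5, 8, 9, 7, 11, 10]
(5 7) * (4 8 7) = (4 8 7 5) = [0, 1, 2, 3, 8, 4, 6, 5, 7]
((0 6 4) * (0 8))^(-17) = ((0 6 4 8))^(-17) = (0 8 4 6)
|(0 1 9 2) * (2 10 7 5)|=|(0 1 9 10 7 5 2)|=7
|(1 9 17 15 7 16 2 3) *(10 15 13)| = 10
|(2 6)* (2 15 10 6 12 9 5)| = |(2 12 9 5)(6 15 10)| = 12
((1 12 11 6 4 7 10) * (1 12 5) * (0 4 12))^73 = (0 4 7 10)(1 5)(6 12 11) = ((0 4 7 10)(1 5)(6 12 11))^73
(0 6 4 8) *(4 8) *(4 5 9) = (0 6 8)(4 5 9) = [6, 1, 2, 3, 5, 9, 8, 7, 0, 4]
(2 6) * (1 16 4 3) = [0, 16, 6, 1, 3, 5, 2, 7, 8, 9, 10, 11, 12, 13, 14, 15, 4] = (1 16 4 3)(2 6)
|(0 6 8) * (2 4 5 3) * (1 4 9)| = |(0 6 8)(1 4 5 3 2 9)| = 6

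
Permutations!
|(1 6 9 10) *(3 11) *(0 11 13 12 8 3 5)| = 12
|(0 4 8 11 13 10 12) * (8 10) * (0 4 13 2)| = 15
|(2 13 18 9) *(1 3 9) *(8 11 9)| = |(1 3 8 11 9 2 13 18)| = 8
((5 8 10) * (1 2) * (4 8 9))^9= ((1 2)(4 8 10 5 9))^9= (1 2)(4 9 5 10 8)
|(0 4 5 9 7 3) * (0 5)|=|(0 4)(3 5 9 7)|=4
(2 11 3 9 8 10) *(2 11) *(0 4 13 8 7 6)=[4, 1, 2, 9, 13, 5, 0, 6, 10, 7, 11, 3, 12, 8]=(0 4 13 8 10 11 3 9 7 6)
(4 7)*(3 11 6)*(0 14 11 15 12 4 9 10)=(0 14 11 6 3 15 12 4 7 9 10)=[14, 1, 2, 15, 7, 5, 3, 9, 8, 10, 0, 6, 4, 13, 11, 12]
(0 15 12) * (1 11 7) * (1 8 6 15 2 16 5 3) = [2, 11, 16, 1, 4, 3, 15, 8, 6, 9, 10, 7, 0, 13, 14, 12, 5] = (0 2 16 5 3 1 11 7 8 6 15 12)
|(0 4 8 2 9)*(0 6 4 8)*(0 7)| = |(0 8 2 9 6 4 7)| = 7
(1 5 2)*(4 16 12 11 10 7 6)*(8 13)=(1 5 2)(4 16 12 11 10 7 6)(8 13)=[0, 5, 1, 3, 16, 2, 4, 6, 13, 9, 7, 10, 11, 8, 14, 15, 12]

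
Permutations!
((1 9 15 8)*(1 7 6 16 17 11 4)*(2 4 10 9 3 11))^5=(1 15 17 11 7 4 9 16 3 8 2 10 6)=((1 3 11 10 9 15 8 7 6 16 17 2 4))^5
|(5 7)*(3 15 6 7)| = |(3 15 6 7 5)| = 5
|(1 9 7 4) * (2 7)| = 5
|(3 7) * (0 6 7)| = 4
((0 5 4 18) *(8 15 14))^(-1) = ((0 5 4 18)(8 15 14))^(-1) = (0 18 4 5)(8 14 15)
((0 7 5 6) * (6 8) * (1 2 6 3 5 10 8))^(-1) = ((0 7 10 8 3 5 1 2 6))^(-1) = (0 6 2 1 5 3 8 10 7)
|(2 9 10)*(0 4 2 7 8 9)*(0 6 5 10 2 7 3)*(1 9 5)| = |(0 4 7 8 5 10 3)(1 9 2 6)| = 28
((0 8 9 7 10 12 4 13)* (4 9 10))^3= ((0 8 10 12 9 7 4 13))^3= (0 12 4 8 9 13 10 7)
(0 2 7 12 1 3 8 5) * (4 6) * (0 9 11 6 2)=(1 3 8 5 9 11 6 4 2 7 12)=[0, 3, 7, 8, 2, 9, 4, 12, 5, 11, 10, 6, 1]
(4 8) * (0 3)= (0 3)(4 8)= [3, 1, 2, 0, 8, 5, 6, 7, 4]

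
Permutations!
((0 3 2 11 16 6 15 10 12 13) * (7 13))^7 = ((0 3 2 11 16 6 15 10 12 7 13))^7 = (0 10 11 13 15 2 7 6 3 12 16)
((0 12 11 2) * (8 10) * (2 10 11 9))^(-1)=(0 2 9 12)(8 10 11)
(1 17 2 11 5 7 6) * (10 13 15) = (1 17 2 11 5 7 6)(10 13 15) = [0, 17, 11, 3, 4, 7, 1, 6, 8, 9, 13, 5, 12, 15, 14, 10, 16, 2]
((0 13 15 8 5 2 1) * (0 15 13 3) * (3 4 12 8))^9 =((0 4 12 8 5 2 1 15 3))^9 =(15)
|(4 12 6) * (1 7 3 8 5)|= 15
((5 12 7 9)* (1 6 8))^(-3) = (5 12 7 9)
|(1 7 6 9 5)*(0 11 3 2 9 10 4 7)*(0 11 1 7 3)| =24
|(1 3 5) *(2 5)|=4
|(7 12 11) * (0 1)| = |(0 1)(7 12 11)| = 6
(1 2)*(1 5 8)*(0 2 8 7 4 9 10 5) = [2, 8, 0, 3, 9, 7, 6, 4, 1, 10, 5] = (0 2)(1 8)(4 9 10 5 7)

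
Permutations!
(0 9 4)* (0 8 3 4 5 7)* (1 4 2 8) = (0 9 5 7)(1 4)(2 8 3) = [9, 4, 8, 2, 1, 7, 6, 0, 3, 5]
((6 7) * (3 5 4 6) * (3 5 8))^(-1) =(3 8)(4 5 7 6) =((3 8)(4 6 7 5))^(-1)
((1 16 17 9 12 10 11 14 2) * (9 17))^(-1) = (17)(1 2 14 11 10 12 9 16)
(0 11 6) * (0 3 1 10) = [11, 10, 2, 1, 4, 5, 3, 7, 8, 9, 0, 6] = (0 11 6 3 1 10)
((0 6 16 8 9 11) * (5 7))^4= (0 9 16)(6 11 8)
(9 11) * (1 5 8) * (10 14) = (1 5 8)(9 11)(10 14) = [0, 5, 2, 3, 4, 8, 6, 7, 1, 11, 14, 9, 12, 13, 10]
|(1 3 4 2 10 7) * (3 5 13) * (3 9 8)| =10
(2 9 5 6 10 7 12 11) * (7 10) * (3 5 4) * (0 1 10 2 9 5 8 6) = (0 1 10 2 5)(3 8 6 7 12 11 9 4) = [1, 10, 5, 8, 3, 0, 7, 12, 6, 4, 2, 9, 11]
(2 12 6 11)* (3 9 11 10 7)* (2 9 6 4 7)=(2 12 4 7 3 6 10)(9 11)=[0, 1, 12, 6, 7, 5, 10, 3, 8, 11, 2, 9, 4]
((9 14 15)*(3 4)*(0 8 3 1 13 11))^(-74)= (0 4 11 3 13 8 1)(9 14 15)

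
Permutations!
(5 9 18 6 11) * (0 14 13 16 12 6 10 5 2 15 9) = (0 14 13 16 12 6 11 2 15 9 18 10 5) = [14, 1, 15, 3, 4, 0, 11, 7, 8, 18, 5, 2, 6, 16, 13, 9, 12, 17, 10]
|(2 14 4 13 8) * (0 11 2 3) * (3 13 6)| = 14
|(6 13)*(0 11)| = |(0 11)(6 13)| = 2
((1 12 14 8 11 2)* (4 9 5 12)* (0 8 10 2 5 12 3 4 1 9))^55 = (14)(0 8 11 5 3 4) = ((0 8 11 5 3 4)(2 9 12 14 10))^55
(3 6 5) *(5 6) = (6)(3 5) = [0, 1, 2, 5, 4, 3, 6]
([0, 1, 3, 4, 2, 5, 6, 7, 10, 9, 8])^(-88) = [0, 1, 4, 2, 3, 5, 6, 7, 8, 9, 10]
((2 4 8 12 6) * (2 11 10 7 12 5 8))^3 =(2 4)(5 8)(6 7 11 12 10)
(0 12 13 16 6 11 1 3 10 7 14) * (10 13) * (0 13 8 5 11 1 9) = (0 12 10 7 14 13 16 6 1 3 8 5 11 9) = [12, 3, 2, 8, 4, 11, 1, 14, 5, 0, 7, 9, 10, 16, 13, 15, 6]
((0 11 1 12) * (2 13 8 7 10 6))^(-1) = ((0 11 1 12)(2 13 8 7 10 6))^(-1) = (0 12 1 11)(2 6 10 7 8 13)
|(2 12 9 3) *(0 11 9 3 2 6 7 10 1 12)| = |(0 11 9 2)(1 12 3 6 7 10)| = 12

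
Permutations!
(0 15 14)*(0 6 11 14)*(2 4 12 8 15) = [2, 1, 4, 3, 12, 5, 11, 7, 15, 9, 10, 14, 8, 13, 6, 0] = (0 2 4 12 8 15)(6 11 14)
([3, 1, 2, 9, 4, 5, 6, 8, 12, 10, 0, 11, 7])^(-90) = (12)(0 9)(3 10)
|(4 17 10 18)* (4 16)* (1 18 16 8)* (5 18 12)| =|(1 12 5 18 8)(4 17 10 16)| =20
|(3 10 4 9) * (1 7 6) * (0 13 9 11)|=|(0 13 9 3 10 4 11)(1 7 6)|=21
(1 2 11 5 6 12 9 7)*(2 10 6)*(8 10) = (1 8 10 6 12 9 7)(2 11 5) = [0, 8, 11, 3, 4, 2, 12, 1, 10, 7, 6, 5, 9]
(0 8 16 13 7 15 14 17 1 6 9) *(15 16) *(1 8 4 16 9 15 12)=[4, 6, 2, 3, 16, 5, 15, 9, 12, 0, 10, 11, 1, 7, 17, 14, 13, 8]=(0 4 16 13 7 9)(1 6 15 14 17 8 12)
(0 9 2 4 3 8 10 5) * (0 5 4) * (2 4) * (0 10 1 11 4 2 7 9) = [0, 11, 10, 8, 3, 5, 6, 9, 1, 2, 7, 4] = (1 11 4 3 8)(2 10 7 9)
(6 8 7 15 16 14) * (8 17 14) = (6 17 14)(7 15 16 8) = [0, 1, 2, 3, 4, 5, 17, 15, 7, 9, 10, 11, 12, 13, 6, 16, 8, 14]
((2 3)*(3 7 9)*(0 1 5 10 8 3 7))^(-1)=((0 1 5 10 8 3 2)(7 9))^(-1)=(0 2 3 8 10 5 1)(7 9)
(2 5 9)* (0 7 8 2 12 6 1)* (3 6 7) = (0 3 6 1)(2 5 9 12 7 8) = [3, 0, 5, 6, 4, 9, 1, 8, 2, 12, 10, 11, 7]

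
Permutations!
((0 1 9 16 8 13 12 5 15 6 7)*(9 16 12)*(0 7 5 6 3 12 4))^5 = (0 9 8 1 4 13 16)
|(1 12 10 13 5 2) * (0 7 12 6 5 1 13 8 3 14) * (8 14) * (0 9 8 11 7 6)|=24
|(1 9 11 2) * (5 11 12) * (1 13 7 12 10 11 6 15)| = |(1 9 10 11 2 13 7 12 5 6 15)| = 11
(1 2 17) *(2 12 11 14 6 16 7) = [0, 12, 17, 3, 4, 5, 16, 2, 8, 9, 10, 14, 11, 13, 6, 15, 7, 1] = (1 12 11 14 6 16 7 2 17)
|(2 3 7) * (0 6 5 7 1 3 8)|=6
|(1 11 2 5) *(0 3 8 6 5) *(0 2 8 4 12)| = 20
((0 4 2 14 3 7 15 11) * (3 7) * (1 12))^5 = (0 15 14 4 11 7 2)(1 12)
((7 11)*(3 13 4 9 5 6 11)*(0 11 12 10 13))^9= ((0 11 7 3)(4 9 5 6 12 10 13))^9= (0 11 7 3)(4 5 12 13 9 6 10)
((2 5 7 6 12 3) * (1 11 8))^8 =((1 11 8)(2 5 7 6 12 3))^8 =(1 8 11)(2 7 12)(3 5 6)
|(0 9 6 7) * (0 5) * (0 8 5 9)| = |(5 8)(6 7 9)| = 6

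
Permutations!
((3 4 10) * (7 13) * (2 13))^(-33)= (13)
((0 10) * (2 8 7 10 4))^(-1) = ((0 4 2 8 7 10))^(-1) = (0 10 7 8 2 4)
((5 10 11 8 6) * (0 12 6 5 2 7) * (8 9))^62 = ((0 12 6 2 7)(5 10 11 9 8))^62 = (0 6 7 12 2)(5 11 8 10 9)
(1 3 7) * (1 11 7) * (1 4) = (1 3 4)(7 11) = [0, 3, 2, 4, 1, 5, 6, 11, 8, 9, 10, 7]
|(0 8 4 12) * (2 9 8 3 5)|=|(0 3 5 2 9 8 4 12)|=8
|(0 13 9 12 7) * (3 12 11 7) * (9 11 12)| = |(0 13 11 7)(3 9 12)| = 12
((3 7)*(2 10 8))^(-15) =((2 10 8)(3 7))^(-15) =(10)(3 7)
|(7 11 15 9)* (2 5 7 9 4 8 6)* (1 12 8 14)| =11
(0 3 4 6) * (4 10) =(0 3 10 4 6) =[3, 1, 2, 10, 6, 5, 0, 7, 8, 9, 4]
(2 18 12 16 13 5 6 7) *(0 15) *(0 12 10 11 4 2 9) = (0 15 12 16 13 5 6 7 9)(2 18 10 11 4) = [15, 1, 18, 3, 2, 6, 7, 9, 8, 0, 11, 4, 16, 5, 14, 12, 13, 17, 10]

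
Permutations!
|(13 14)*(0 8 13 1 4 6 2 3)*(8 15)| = 10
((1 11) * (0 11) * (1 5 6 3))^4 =(0 3 5)(1 6 11)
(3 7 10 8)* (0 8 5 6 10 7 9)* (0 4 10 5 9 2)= (0 8 3 2)(4 10 9)(5 6)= [8, 1, 0, 2, 10, 6, 5, 7, 3, 4, 9]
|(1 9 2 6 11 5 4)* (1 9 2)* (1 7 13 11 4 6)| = |(1 2)(4 9 7 13 11 5 6)| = 14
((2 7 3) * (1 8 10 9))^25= (1 8 10 9)(2 7 3)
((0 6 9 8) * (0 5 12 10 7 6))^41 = (5 8 9 6 7 10 12)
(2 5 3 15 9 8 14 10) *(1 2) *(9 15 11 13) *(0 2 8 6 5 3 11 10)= (15)(0 2 3 10 1 8 14)(5 11 13 9 6)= [2, 8, 3, 10, 4, 11, 5, 7, 14, 6, 1, 13, 12, 9, 0, 15]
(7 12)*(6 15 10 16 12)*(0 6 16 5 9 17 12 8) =(0 6 15 10 5 9 17 12 7 16 8) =[6, 1, 2, 3, 4, 9, 15, 16, 0, 17, 5, 11, 7, 13, 14, 10, 8, 12]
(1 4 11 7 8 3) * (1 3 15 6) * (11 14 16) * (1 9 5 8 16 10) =[0, 4, 2, 3, 14, 8, 9, 16, 15, 5, 1, 7, 12, 13, 10, 6, 11] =(1 4 14 10)(5 8 15 6 9)(7 16 11)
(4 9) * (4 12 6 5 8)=(4 9 12 6 5 8)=[0, 1, 2, 3, 9, 8, 5, 7, 4, 12, 10, 11, 6]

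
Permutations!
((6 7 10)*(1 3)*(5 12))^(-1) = ((1 3)(5 12)(6 7 10))^(-1) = (1 3)(5 12)(6 10 7)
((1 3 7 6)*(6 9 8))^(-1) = ((1 3 7 9 8 6))^(-1) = (1 6 8 9 7 3)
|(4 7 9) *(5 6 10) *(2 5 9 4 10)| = 6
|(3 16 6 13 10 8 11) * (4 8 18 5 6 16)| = 20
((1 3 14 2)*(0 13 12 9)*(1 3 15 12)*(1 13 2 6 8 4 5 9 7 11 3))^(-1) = (0 9 5 4 8 6 14 3 11 7 12 15 1 2)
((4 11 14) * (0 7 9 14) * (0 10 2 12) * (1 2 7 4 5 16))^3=((0 4 11 10 7 9 14 5 16 1 2 12))^3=(0 10 14 1)(2 4 7 5)(9 16 12 11)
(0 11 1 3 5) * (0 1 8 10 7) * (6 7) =(0 11 8 10 6 7)(1 3 5) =[11, 3, 2, 5, 4, 1, 7, 0, 10, 9, 6, 8]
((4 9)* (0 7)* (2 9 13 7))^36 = (13)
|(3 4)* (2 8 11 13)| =|(2 8 11 13)(3 4)| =4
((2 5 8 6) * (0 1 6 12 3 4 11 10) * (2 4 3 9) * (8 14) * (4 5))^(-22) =(0 6 14 12 2 11)(1 5 8 9 4 10)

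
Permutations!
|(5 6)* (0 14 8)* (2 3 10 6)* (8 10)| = |(0 14 10 6 5 2 3 8)| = 8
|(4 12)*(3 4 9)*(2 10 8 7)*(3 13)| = 20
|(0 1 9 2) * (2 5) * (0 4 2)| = |(0 1 9 5)(2 4)| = 4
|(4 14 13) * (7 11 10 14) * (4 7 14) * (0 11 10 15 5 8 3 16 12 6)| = 45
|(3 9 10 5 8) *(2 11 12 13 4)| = |(2 11 12 13 4)(3 9 10 5 8)| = 5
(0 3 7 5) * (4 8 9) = [3, 1, 2, 7, 8, 0, 6, 5, 9, 4] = (0 3 7 5)(4 8 9)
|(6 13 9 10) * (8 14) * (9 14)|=|(6 13 14 8 9 10)|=6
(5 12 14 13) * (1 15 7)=[0, 15, 2, 3, 4, 12, 6, 1, 8, 9, 10, 11, 14, 5, 13, 7]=(1 15 7)(5 12 14 13)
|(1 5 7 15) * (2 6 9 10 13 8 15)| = |(1 5 7 2 6 9 10 13 8 15)| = 10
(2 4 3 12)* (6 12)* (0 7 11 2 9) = (0 7 11 2 4 3 6 12 9) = [7, 1, 4, 6, 3, 5, 12, 11, 8, 0, 10, 2, 9]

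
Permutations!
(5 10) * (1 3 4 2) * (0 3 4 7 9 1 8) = [3, 4, 8, 7, 2, 10, 6, 9, 0, 1, 5] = (0 3 7 9 1 4 2 8)(5 10)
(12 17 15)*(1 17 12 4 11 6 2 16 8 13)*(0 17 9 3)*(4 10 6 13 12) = [17, 9, 16, 0, 11, 5, 2, 7, 12, 3, 6, 13, 4, 1, 14, 10, 8, 15] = (0 17 15 10 6 2 16 8 12 4 11 13 1 9 3)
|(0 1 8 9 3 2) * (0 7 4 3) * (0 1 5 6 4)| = |(0 5 6 4 3 2 7)(1 8 9)| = 21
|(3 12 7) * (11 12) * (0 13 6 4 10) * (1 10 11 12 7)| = 10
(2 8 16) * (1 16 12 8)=(1 16 2)(8 12)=[0, 16, 1, 3, 4, 5, 6, 7, 12, 9, 10, 11, 8, 13, 14, 15, 2]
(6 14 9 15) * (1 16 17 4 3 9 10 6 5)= [0, 16, 2, 9, 3, 1, 14, 7, 8, 15, 6, 11, 12, 13, 10, 5, 17, 4]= (1 16 17 4 3 9 15 5)(6 14 10)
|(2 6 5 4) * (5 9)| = |(2 6 9 5 4)| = 5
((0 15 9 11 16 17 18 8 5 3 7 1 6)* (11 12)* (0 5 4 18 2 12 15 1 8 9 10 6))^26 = ((0 1)(2 12 11 16 17)(3 7 8 4 18 9 15 10 6 5))^26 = (2 12 11 16 17)(3 15 8 6 18)(4 5 9 7 10)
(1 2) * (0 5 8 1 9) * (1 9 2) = (0 5 8 9) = [5, 1, 2, 3, 4, 8, 6, 7, 9, 0]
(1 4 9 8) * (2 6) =[0, 4, 6, 3, 9, 5, 2, 7, 1, 8] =(1 4 9 8)(2 6)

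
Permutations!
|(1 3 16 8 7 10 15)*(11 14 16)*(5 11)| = |(1 3 5 11 14 16 8 7 10 15)| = 10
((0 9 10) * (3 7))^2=(0 10 9)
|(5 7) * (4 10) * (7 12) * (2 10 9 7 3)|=|(2 10 4 9 7 5 12 3)|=8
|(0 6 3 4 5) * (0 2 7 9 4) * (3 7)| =8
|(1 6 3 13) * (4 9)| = |(1 6 3 13)(4 9)| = 4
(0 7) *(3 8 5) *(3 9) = [7, 1, 2, 8, 4, 9, 6, 0, 5, 3] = (0 7)(3 8 5 9)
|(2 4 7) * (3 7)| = |(2 4 3 7)| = 4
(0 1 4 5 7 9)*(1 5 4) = (0 5 7 9) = [5, 1, 2, 3, 4, 7, 6, 9, 8, 0]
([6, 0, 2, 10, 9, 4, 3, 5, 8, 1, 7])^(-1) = [1, 9, 2, 6, 5, 7, 0, 10, 8, 4, 3]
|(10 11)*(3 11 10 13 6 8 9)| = 6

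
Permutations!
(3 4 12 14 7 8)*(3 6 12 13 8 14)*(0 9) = (0 9)(3 4 13 8 6 12)(7 14) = [9, 1, 2, 4, 13, 5, 12, 14, 6, 0, 10, 11, 3, 8, 7]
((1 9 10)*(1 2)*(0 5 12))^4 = (0 5 12)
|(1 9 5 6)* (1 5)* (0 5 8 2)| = 10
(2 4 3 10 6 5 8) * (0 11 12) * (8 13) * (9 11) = [9, 1, 4, 10, 3, 13, 5, 7, 2, 11, 6, 12, 0, 8] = (0 9 11 12)(2 4 3 10 6 5 13 8)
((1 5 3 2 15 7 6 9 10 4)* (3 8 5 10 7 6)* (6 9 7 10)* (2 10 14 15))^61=((1 6 7 3 10 4)(5 8)(9 14 15))^61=(1 6 7 3 10 4)(5 8)(9 14 15)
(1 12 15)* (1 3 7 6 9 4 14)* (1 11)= (1 12 15 3 7 6 9 4 14 11)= [0, 12, 2, 7, 14, 5, 9, 6, 8, 4, 10, 1, 15, 13, 11, 3]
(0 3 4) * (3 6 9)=(0 6 9 3 4)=[6, 1, 2, 4, 0, 5, 9, 7, 8, 3]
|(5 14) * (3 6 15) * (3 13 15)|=|(3 6)(5 14)(13 15)|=2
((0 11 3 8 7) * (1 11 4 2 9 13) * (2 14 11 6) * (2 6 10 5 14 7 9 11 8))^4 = (0 4 7)(1 8 10 9 5 13 14)(2 11 3)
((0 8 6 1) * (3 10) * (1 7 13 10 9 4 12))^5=((0 8 6 7 13 10 3 9 4 12 1))^5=(0 10 1 13 12 7 4 6 9 8 3)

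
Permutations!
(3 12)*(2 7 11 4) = (2 7 11 4)(3 12) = [0, 1, 7, 12, 2, 5, 6, 11, 8, 9, 10, 4, 3]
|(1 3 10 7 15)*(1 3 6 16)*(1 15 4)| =|(1 6 16 15 3 10 7 4)| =8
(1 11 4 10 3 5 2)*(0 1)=[1, 11, 0, 5, 10, 2, 6, 7, 8, 9, 3, 4]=(0 1 11 4 10 3 5 2)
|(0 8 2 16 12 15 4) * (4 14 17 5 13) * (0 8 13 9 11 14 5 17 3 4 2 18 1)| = |(0 13 2 16 12 15 5 9 11 14 3 4 8 18 1)| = 15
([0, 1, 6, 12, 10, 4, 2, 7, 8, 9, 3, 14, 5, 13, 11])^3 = (2 6)(3 4 12 10 5)(11 14)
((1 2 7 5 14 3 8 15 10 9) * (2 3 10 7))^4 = (1 7 9 15 10 8 14 3 5) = ((1 3 8 15 7 5 14 10 9))^4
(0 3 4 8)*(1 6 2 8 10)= (0 3 4 10 1 6 2 8)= [3, 6, 8, 4, 10, 5, 2, 7, 0, 9, 1]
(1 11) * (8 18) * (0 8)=(0 8 18)(1 11)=[8, 11, 2, 3, 4, 5, 6, 7, 18, 9, 10, 1, 12, 13, 14, 15, 16, 17, 0]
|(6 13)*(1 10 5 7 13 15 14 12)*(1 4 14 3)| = 24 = |(1 10 5 7 13 6 15 3)(4 14 12)|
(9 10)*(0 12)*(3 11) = (0 12)(3 11)(9 10) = [12, 1, 2, 11, 4, 5, 6, 7, 8, 10, 9, 3, 0]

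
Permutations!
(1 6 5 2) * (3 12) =(1 6 5 2)(3 12) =[0, 6, 1, 12, 4, 2, 5, 7, 8, 9, 10, 11, 3]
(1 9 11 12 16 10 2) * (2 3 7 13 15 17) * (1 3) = (1 9 11 12 16 10)(2 3 7 13 15 17) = [0, 9, 3, 7, 4, 5, 6, 13, 8, 11, 1, 12, 16, 15, 14, 17, 10, 2]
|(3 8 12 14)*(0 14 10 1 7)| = 8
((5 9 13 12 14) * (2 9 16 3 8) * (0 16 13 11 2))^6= (0 3)(5 12)(8 16)(13 14)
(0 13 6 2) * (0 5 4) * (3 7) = (0 13 6 2 5 4)(3 7) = [13, 1, 5, 7, 0, 4, 2, 3, 8, 9, 10, 11, 12, 6]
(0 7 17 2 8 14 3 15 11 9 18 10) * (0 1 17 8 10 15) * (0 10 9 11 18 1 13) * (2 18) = [7, 17, 9, 10, 4, 5, 6, 8, 14, 1, 13, 11, 12, 0, 3, 2, 16, 18, 15] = (0 7 8 14 3 10 13)(1 17 18 15 2 9)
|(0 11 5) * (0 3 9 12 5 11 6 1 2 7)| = 20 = |(0 6 1 2 7)(3 9 12 5)|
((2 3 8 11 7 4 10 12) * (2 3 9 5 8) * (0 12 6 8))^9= (0 2)(3 5)(4 8)(6 7)(9 12)(10 11)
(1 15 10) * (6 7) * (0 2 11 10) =[2, 15, 11, 3, 4, 5, 7, 6, 8, 9, 1, 10, 12, 13, 14, 0] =(0 2 11 10 1 15)(6 7)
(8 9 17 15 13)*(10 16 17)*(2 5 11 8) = (2 5 11 8 9 10 16 17 15 13) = [0, 1, 5, 3, 4, 11, 6, 7, 9, 10, 16, 8, 12, 2, 14, 13, 17, 15]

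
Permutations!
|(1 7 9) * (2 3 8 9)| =6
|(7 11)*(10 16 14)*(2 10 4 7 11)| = |(2 10 16 14 4 7)| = 6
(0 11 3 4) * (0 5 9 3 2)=(0 11 2)(3 4 5 9)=[11, 1, 0, 4, 5, 9, 6, 7, 8, 3, 10, 2]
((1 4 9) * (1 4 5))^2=((1 5)(4 9))^2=(9)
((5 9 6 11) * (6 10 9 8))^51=(5 11 6 8)(9 10)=((5 8 6 11)(9 10))^51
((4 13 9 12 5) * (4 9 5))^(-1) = (4 12 9 5 13)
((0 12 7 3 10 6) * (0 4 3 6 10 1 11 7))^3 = (0 12)(1 6)(3 7)(4 11)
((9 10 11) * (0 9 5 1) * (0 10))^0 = (11)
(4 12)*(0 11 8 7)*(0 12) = (0 11 8 7 12 4) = [11, 1, 2, 3, 0, 5, 6, 12, 7, 9, 10, 8, 4]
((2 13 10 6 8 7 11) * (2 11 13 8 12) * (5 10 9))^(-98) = ((2 8 7 13 9 5 10 6 12))^(-98) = (2 8 7 13 9 5 10 6 12)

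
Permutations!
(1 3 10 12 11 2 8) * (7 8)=(1 3 10 12 11 2 7 8)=[0, 3, 7, 10, 4, 5, 6, 8, 1, 9, 12, 2, 11]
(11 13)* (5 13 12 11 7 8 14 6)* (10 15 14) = (5 13 7 8 10 15 14 6)(11 12) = [0, 1, 2, 3, 4, 13, 5, 8, 10, 9, 15, 12, 11, 7, 6, 14]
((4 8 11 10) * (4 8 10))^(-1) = ((4 10 8 11))^(-1) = (4 11 8 10)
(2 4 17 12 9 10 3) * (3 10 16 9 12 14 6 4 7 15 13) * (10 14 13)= [0, 1, 7, 2, 17, 5, 4, 15, 8, 16, 14, 11, 12, 3, 6, 10, 9, 13]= (2 7 15 10 14 6 4 17 13 3)(9 16)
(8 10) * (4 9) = (4 9)(8 10) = [0, 1, 2, 3, 9, 5, 6, 7, 10, 4, 8]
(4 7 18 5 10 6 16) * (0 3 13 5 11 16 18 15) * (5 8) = (0 3 13 8 5 10 6 18 11 16 4 7 15) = [3, 1, 2, 13, 7, 10, 18, 15, 5, 9, 6, 16, 12, 8, 14, 0, 4, 17, 11]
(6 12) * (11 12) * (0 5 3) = (0 5 3)(6 11 12) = [5, 1, 2, 0, 4, 3, 11, 7, 8, 9, 10, 12, 6]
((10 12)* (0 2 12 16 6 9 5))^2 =((0 2 12 10 16 6 9 5))^2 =(0 12 16 9)(2 10 6 5)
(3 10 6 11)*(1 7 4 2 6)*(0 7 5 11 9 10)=(0 7 4 2 6 9 10 1 5 11 3)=[7, 5, 6, 0, 2, 11, 9, 4, 8, 10, 1, 3]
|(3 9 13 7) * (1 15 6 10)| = 4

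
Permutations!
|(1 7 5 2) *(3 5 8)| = 6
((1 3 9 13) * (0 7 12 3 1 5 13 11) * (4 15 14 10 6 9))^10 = (0 11 9 6 10 14 15 4 3 12 7)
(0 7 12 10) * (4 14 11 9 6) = (0 7 12 10)(4 14 11 9 6) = [7, 1, 2, 3, 14, 5, 4, 12, 8, 6, 0, 9, 10, 13, 11]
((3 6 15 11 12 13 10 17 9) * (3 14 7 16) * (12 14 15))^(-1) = (3 16 7 14 11 15 9 17 10 13 12 6)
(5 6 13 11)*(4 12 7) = [0, 1, 2, 3, 12, 6, 13, 4, 8, 9, 10, 5, 7, 11] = (4 12 7)(5 6 13 11)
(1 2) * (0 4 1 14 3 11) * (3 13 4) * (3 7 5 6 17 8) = (0 7 5 6 17 8 3 11)(1 2 14 13 4) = [7, 2, 14, 11, 1, 6, 17, 5, 3, 9, 10, 0, 12, 4, 13, 15, 16, 8]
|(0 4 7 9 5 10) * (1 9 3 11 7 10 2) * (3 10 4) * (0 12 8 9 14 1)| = 10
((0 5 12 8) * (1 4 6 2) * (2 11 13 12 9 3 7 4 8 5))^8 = (3 9 5 12 13 11 6 4 7) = ((0 2 1 8)(3 7 4 6 11 13 12 5 9))^8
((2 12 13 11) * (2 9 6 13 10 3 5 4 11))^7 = ((2 12 10 3 5 4 11 9 6 13))^7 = (2 9 5 12 6 4 10 13 11 3)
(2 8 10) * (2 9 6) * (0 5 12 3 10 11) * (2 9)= (0 5 12 3 10 2 8 11)(6 9)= [5, 1, 8, 10, 4, 12, 9, 7, 11, 6, 2, 0, 3]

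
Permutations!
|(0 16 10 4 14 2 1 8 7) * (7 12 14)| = |(0 16 10 4 7)(1 8 12 14 2)| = 5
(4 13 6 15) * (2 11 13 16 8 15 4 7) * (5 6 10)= (2 11 13 10 5 6 4 16 8 15 7)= [0, 1, 11, 3, 16, 6, 4, 2, 15, 9, 5, 13, 12, 10, 14, 7, 8]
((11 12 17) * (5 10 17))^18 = ((5 10 17 11 12))^18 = (5 11 10 12 17)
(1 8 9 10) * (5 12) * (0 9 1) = (0 9 10)(1 8)(5 12) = [9, 8, 2, 3, 4, 12, 6, 7, 1, 10, 0, 11, 5]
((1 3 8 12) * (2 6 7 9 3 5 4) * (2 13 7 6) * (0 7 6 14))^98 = (0 9 8 1 4 6)(3 12 5 13 14 7)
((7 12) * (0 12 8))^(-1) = (0 8 7 12)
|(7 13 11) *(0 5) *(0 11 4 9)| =7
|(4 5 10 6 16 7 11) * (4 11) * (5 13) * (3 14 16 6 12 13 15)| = 12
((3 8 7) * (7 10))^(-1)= ((3 8 10 7))^(-1)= (3 7 10 8)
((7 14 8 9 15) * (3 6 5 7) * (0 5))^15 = (0 15 14)(3 8 5)(6 9 7)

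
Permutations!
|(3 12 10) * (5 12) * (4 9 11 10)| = 7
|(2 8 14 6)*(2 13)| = |(2 8 14 6 13)| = 5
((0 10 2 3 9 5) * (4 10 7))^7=(0 5 9 3 2 10 4 7)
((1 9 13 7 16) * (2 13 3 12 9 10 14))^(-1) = (1 16 7 13 2 14 10)(3 9 12)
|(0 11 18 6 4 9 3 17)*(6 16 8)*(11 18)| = 9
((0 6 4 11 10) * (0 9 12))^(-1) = ((0 6 4 11 10 9 12))^(-1) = (0 12 9 10 11 4 6)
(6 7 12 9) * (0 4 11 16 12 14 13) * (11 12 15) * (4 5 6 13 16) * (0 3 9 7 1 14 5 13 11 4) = [13, 14, 2, 9, 12, 6, 1, 5, 8, 11, 10, 0, 7, 3, 16, 4, 15] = (0 13 3 9 11)(1 14 16 15 4 12 7 5 6)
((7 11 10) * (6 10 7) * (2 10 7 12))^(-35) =(2 10 6 7 11 12)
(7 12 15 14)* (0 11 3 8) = [11, 1, 2, 8, 4, 5, 6, 12, 0, 9, 10, 3, 15, 13, 7, 14] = (0 11 3 8)(7 12 15 14)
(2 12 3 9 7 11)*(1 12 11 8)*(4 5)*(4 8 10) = (1 12 3 9 7 10 4 5 8)(2 11) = [0, 12, 11, 9, 5, 8, 6, 10, 1, 7, 4, 2, 3]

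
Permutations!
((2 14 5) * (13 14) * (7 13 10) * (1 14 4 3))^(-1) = (1 3 4 13 7 10 2 5 14)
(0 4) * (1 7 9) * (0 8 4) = (1 7 9)(4 8) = [0, 7, 2, 3, 8, 5, 6, 9, 4, 1]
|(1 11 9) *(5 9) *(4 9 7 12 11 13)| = |(1 13 4 9)(5 7 12 11)| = 4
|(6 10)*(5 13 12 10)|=|(5 13 12 10 6)|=5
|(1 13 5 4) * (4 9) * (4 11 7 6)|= |(1 13 5 9 11 7 6 4)|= 8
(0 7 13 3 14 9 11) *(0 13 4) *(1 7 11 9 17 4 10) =(0 11 13 3 14 17 4)(1 7 10) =[11, 7, 2, 14, 0, 5, 6, 10, 8, 9, 1, 13, 12, 3, 17, 15, 16, 4]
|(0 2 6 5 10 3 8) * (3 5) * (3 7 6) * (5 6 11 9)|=|(0 2 3 8)(5 10 6 7 11 9)|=12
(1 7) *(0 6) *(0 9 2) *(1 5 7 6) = (0 1 6 9 2)(5 7) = [1, 6, 0, 3, 4, 7, 9, 5, 8, 2]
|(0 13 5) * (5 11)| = 4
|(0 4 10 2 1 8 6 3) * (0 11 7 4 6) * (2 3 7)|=10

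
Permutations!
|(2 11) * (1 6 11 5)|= |(1 6 11 2 5)|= 5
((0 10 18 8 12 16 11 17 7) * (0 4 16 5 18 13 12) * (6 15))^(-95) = (0 12 8 13 18 10 5)(6 15)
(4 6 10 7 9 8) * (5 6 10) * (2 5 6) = (2 5)(4 10 7 9 8) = [0, 1, 5, 3, 10, 2, 6, 9, 4, 8, 7]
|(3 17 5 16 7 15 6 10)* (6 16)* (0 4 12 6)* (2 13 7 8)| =24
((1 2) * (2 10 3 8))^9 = (1 2 8 3 10)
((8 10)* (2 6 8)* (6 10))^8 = (10)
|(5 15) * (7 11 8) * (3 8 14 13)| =6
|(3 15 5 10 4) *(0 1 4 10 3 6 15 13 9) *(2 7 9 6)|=30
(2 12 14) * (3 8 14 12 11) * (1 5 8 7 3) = (1 5 8 14 2 11)(3 7) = [0, 5, 11, 7, 4, 8, 6, 3, 14, 9, 10, 1, 12, 13, 2]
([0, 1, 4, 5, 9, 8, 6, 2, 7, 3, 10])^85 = (10)(2 4 9 3 5 8 7)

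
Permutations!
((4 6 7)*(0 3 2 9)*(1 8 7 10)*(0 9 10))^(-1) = (0 6 4 7 8 1 10 2 3)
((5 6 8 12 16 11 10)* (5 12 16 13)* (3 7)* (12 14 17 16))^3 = (3 7)(5 12 6 13 8)(10 16 14 11 17)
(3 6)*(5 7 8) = (3 6)(5 7 8) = [0, 1, 2, 6, 4, 7, 3, 8, 5]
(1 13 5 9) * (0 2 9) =[2, 13, 9, 3, 4, 0, 6, 7, 8, 1, 10, 11, 12, 5] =(0 2 9 1 13 5)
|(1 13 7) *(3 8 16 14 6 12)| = |(1 13 7)(3 8 16 14 6 12)| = 6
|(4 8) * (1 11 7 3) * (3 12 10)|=6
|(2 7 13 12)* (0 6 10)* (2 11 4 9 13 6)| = |(0 2 7 6 10)(4 9 13 12 11)| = 5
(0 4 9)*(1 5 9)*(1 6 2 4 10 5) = (0 10 5 9)(2 4 6) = [10, 1, 4, 3, 6, 9, 2, 7, 8, 0, 5]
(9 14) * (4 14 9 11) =[0, 1, 2, 3, 14, 5, 6, 7, 8, 9, 10, 4, 12, 13, 11] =(4 14 11)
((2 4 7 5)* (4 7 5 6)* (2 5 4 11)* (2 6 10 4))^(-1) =(2 4 10 7)(6 11)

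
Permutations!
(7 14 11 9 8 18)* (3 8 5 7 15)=(3 8 18 15)(5 7 14 11 9)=[0, 1, 2, 8, 4, 7, 6, 14, 18, 5, 10, 9, 12, 13, 11, 3, 16, 17, 15]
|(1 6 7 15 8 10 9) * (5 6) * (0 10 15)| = |(0 10 9 1 5 6 7)(8 15)| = 14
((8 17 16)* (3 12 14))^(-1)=(3 14 12)(8 16 17)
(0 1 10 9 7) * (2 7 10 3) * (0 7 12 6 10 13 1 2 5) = [2, 3, 12, 5, 4, 0, 10, 7, 8, 13, 9, 11, 6, 1] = (0 2 12 6 10 9 13 1 3 5)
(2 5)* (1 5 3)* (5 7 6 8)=(1 7 6 8 5 2 3)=[0, 7, 3, 1, 4, 2, 8, 6, 5]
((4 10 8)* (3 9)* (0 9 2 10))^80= ((0 9 3 2 10 8 4))^80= (0 2 4 3 8 9 10)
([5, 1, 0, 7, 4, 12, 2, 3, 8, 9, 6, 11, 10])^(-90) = (12)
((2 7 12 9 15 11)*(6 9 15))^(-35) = (15)(6 9) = ((2 7 12 15 11)(6 9))^(-35)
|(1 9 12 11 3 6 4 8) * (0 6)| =|(0 6 4 8 1 9 12 11 3)| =9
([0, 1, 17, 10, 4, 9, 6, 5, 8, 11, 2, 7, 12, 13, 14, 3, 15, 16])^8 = (2 16 3)(10 17 15)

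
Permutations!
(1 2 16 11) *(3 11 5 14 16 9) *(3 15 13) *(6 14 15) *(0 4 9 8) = (0 4 9 6 14 16 5 15 13 3 11 1 2 8) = [4, 2, 8, 11, 9, 15, 14, 7, 0, 6, 10, 1, 12, 3, 16, 13, 5]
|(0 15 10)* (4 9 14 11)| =12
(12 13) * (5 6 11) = (5 6 11)(12 13) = [0, 1, 2, 3, 4, 6, 11, 7, 8, 9, 10, 5, 13, 12]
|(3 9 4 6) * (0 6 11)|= |(0 6 3 9 4 11)|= 6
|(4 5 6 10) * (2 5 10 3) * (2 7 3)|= 6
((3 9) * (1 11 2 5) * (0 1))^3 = (0 2 1 5 11)(3 9)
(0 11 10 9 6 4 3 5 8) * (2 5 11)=(0 2 5 8)(3 11 10 9 6 4)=[2, 1, 5, 11, 3, 8, 4, 7, 0, 6, 9, 10]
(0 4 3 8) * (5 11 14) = [4, 1, 2, 8, 3, 11, 6, 7, 0, 9, 10, 14, 12, 13, 5] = (0 4 3 8)(5 11 14)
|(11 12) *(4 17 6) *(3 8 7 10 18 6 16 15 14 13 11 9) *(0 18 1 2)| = 18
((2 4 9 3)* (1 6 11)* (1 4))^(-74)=((1 6 11 4 9 3 2))^(-74)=(1 4 2 11 3 6 9)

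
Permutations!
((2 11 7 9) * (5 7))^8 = (2 7 11 9 5)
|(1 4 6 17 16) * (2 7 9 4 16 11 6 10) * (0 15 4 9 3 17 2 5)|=|(0 15 4 10 5)(1 16)(2 7 3 17 11 6)|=30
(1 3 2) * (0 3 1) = (0 3 2) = [3, 1, 0, 2]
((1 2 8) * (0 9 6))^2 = (0 6 9)(1 8 2)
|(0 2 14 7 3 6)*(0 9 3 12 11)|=|(0 2 14 7 12 11)(3 6 9)|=6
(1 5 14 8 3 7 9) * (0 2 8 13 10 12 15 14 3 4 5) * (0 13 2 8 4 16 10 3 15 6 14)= (0 8 16 10 12 6 14 2 4 5 15)(1 13 3 7 9)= [8, 13, 4, 7, 5, 15, 14, 9, 16, 1, 12, 11, 6, 3, 2, 0, 10]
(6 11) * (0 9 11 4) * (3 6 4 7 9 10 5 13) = (0 10 5 13 3 6 7 9 11 4) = [10, 1, 2, 6, 0, 13, 7, 9, 8, 11, 5, 4, 12, 3]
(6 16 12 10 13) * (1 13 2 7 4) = (1 13 6 16 12 10 2 7 4) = [0, 13, 7, 3, 1, 5, 16, 4, 8, 9, 2, 11, 10, 6, 14, 15, 12]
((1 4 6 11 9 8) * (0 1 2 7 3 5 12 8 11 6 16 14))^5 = ((0 1 4 16 14)(2 7 3 5 12 8)(9 11))^5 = (16)(2 8 12 5 3 7)(9 11)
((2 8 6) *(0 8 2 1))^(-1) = ((0 8 6 1))^(-1) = (0 1 6 8)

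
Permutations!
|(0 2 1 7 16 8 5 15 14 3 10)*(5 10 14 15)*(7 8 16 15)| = |(16)(0 2 1 8 10)(3 14)(7 15)| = 10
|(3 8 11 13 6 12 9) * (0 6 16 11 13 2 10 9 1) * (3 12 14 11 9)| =|(0 6 14 11 2 10 3 8 13 16 9 12 1)| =13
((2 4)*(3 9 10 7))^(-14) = ((2 4)(3 9 10 7))^(-14) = (3 10)(7 9)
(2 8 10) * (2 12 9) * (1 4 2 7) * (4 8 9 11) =(1 8 10 12 11 4 2 9 7) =[0, 8, 9, 3, 2, 5, 6, 1, 10, 7, 12, 4, 11]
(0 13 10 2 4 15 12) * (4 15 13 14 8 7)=(0 14 8 7 4 13 10 2 15 12)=[14, 1, 15, 3, 13, 5, 6, 4, 7, 9, 2, 11, 0, 10, 8, 12]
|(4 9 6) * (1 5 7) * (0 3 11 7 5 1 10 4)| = 8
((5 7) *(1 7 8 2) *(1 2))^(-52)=(8)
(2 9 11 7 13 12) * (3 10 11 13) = (2 9 13 12)(3 10 11 7) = [0, 1, 9, 10, 4, 5, 6, 3, 8, 13, 11, 7, 2, 12]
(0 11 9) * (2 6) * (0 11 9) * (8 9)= (0 8 9 11)(2 6)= [8, 1, 6, 3, 4, 5, 2, 7, 9, 11, 10, 0]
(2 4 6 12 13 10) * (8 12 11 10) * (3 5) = (2 4 6 11 10)(3 5)(8 12 13) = [0, 1, 4, 5, 6, 3, 11, 7, 12, 9, 2, 10, 13, 8]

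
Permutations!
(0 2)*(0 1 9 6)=(0 2 1 9 6)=[2, 9, 1, 3, 4, 5, 0, 7, 8, 6]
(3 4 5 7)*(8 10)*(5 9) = (3 4 9 5 7)(8 10) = [0, 1, 2, 4, 9, 7, 6, 3, 10, 5, 8]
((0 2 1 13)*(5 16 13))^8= (0 1 16)(2 5 13)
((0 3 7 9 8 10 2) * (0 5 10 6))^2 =(0 7 8)(2 10 5)(3 9 6)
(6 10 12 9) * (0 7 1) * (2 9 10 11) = (0 7 1)(2 9 6 11)(10 12) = [7, 0, 9, 3, 4, 5, 11, 1, 8, 6, 12, 2, 10]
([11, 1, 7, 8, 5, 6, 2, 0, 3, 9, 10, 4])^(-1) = (0 7 2 6 5 4 11)(3 8)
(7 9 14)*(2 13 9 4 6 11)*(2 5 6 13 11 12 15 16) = (2 11 5 6 12 15 16)(4 13 9 14 7) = [0, 1, 11, 3, 13, 6, 12, 4, 8, 14, 10, 5, 15, 9, 7, 16, 2]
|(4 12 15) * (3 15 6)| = |(3 15 4 12 6)| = 5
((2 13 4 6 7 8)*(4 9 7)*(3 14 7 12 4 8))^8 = (2 13 9 12 4 6 8)(3 7 14)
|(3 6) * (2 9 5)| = 6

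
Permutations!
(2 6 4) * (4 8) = (2 6 8 4) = [0, 1, 6, 3, 2, 5, 8, 7, 4]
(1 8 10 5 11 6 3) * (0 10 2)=(0 10 5 11 6 3 1 8 2)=[10, 8, 0, 1, 4, 11, 3, 7, 2, 9, 5, 6]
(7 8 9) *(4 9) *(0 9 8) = [9, 1, 2, 3, 8, 5, 6, 0, 4, 7] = (0 9 7)(4 8)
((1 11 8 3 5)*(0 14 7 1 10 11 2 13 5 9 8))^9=((0 14 7 1 2 13 5 10 11)(3 9 8))^9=(14)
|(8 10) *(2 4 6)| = 6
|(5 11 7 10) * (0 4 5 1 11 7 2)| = 8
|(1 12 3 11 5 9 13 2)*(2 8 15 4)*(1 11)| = 24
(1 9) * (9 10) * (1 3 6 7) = (1 10 9 3 6 7) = [0, 10, 2, 6, 4, 5, 7, 1, 8, 3, 9]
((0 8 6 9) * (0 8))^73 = ((6 9 8))^73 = (6 9 8)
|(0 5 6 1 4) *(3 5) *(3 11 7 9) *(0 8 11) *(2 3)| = |(1 4 8 11 7 9 2 3 5 6)| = 10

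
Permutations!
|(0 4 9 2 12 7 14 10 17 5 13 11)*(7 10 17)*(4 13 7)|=|(0 13 11)(2 12 10 4 9)(5 7 14 17)|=60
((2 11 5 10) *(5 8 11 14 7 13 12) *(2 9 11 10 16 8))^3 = ((2 14 7 13 12 5 16 8 10 9 11))^3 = (2 13 16 9 14 12 8 11 7 5 10)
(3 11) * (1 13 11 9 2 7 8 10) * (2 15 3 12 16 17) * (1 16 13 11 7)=(1 11 12 13 7 8 10 16 17 2)(3 9 15)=[0, 11, 1, 9, 4, 5, 6, 8, 10, 15, 16, 12, 13, 7, 14, 3, 17, 2]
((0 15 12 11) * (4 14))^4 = ((0 15 12 11)(4 14))^4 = (15)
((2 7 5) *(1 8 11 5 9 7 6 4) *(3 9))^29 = ((1 8 11 5 2 6 4)(3 9 7))^29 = (1 8 11 5 2 6 4)(3 7 9)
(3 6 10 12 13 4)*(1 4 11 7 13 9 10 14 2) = [0, 4, 1, 6, 3, 5, 14, 13, 8, 10, 12, 7, 9, 11, 2] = (1 4 3 6 14 2)(7 13 11)(9 10 12)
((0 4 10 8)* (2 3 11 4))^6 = ((0 2 3 11 4 10 8))^6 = (0 8 10 4 11 3 2)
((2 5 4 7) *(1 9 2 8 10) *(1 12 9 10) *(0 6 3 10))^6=((0 6 3 10 12 9 2 5 4 7 8 1))^6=(0 2)(1 9)(3 4)(5 6)(7 10)(8 12)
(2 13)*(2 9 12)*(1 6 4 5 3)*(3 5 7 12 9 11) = (1 6 4 7 12 2 13 11 3) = [0, 6, 13, 1, 7, 5, 4, 12, 8, 9, 10, 3, 2, 11]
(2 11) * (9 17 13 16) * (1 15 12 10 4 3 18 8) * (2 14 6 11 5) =[0, 15, 5, 18, 3, 2, 11, 7, 1, 17, 4, 14, 10, 16, 6, 12, 9, 13, 8] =(1 15 12 10 4 3 18 8)(2 5)(6 11 14)(9 17 13 16)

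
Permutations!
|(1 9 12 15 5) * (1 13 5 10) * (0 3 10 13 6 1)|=|(0 3 10)(1 9 12 15 13 5 6)|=21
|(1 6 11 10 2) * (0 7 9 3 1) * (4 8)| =|(0 7 9 3 1 6 11 10 2)(4 8)| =18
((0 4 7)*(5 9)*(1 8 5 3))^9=((0 4 7)(1 8 5 9 3))^9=(1 3 9 5 8)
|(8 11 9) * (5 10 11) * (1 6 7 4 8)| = |(1 6 7 4 8 5 10 11 9)| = 9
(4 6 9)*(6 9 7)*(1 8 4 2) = (1 8 4 9 2)(6 7) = [0, 8, 1, 3, 9, 5, 7, 6, 4, 2]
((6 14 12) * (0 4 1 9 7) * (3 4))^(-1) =(0 7 9 1 4 3)(6 12 14)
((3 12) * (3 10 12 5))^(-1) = (3 5)(10 12)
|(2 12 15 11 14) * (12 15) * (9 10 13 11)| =7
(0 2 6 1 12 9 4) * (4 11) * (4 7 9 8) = (0 2 6 1 12 8 4)(7 9 11) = [2, 12, 6, 3, 0, 5, 1, 9, 4, 11, 10, 7, 8]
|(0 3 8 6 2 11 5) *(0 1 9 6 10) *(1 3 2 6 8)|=|(0 2 11 5 3 1 9 8 10)|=9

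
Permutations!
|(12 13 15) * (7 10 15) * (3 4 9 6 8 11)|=|(3 4 9 6 8 11)(7 10 15 12 13)|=30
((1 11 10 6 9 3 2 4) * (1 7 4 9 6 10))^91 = ((1 11)(2 9 3)(4 7))^91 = (1 11)(2 9 3)(4 7)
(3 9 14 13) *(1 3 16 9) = (1 3)(9 14 13 16) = [0, 3, 2, 1, 4, 5, 6, 7, 8, 14, 10, 11, 12, 16, 13, 15, 9]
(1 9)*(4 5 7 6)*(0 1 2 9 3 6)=(0 1 3 6 4 5 7)(2 9)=[1, 3, 9, 6, 5, 7, 4, 0, 8, 2]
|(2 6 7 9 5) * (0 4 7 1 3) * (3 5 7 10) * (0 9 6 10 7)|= 10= |(0 4 7 6 1 5 2 10 3 9)|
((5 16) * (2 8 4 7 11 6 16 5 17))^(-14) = ((2 8 4 7 11 6 16 17))^(-14) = (2 4 11 16)(6 17 8 7)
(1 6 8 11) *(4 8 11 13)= (1 6 11)(4 8 13)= [0, 6, 2, 3, 8, 5, 11, 7, 13, 9, 10, 1, 12, 4]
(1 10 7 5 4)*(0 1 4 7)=(0 1 10)(5 7)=[1, 10, 2, 3, 4, 7, 6, 5, 8, 9, 0]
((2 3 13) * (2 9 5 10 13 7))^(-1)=(2 7 3)(5 9 13 10)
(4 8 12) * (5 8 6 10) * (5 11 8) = [0, 1, 2, 3, 6, 5, 10, 7, 12, 9, 11, 8, 4] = (4 6 10 11 8 12)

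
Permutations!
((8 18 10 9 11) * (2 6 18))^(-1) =(2 8 11 9 10 18 6)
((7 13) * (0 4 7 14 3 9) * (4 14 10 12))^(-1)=((0 14 3 9)(4 7 13 10 12))^(-1)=(0 9 3 14)(4 12 10 13 7)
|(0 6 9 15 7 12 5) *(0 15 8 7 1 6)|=8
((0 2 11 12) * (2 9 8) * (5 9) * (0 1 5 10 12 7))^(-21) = (0 7 11 2 8 9 5 1 12 10)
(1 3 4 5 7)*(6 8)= (1 3 4 5 7)(6 8)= [0, 3, 2, 4, 5, 7, 8, 1, 6]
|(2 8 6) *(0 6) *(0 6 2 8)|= 2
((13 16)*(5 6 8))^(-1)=(5 8 6)(13 16)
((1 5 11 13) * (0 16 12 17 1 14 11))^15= (0 17)(1 16)(5 12)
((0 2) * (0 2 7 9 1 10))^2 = (0 9 10 7 1)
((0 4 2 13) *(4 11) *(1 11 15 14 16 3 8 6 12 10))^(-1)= ((0 15 14 16 3 8 6 12 10 1 11 4 2 13))^(-1)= (0 13 2 4 11 1 10 12 6 8 3 16 14 15)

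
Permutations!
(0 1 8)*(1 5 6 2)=(0 5 6 2 1 8)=[5, 8, 1, 3, 4, 6, 2, 7, 0]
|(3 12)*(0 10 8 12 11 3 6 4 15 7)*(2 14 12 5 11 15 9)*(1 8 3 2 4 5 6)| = 40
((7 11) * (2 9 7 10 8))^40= ((2 9 7 11 10 8))^40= (2 10 7)(8 11 9)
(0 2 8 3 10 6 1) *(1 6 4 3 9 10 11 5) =[2, 0, 8, 11, 3, 1, 6, 7, 9, 10, 4, 5] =(0 2 8 9 10 4 3 11 5 1)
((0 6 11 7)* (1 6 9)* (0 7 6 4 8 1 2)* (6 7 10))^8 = (11)(0 2 9)(1 8 4)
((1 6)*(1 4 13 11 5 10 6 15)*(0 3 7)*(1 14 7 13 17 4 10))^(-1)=(0 7 14 15 1 5 11 13 3)(4 17)(6 10)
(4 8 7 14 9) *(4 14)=(4 8 7)(9 14)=[0, 1, 2, 3, 8, 5, 6, 4, 7, 14, 10, 11, 12, 13, 9]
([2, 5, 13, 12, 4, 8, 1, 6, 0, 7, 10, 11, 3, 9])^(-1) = (0 8 5 1 6 7 9 13 2)(3 12)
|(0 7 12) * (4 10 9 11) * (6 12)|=4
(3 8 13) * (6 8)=(3 6 8 13)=[0, 1, 2, 6, 4, 5, 8, 7, 13, 9, 10, 11, 12, 3]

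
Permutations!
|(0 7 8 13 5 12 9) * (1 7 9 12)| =10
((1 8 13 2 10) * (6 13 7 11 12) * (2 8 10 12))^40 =(2 7 13 12 11 8 6)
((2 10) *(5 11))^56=((2 10)(5 11))^56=(11)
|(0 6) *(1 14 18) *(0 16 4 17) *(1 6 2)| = |(0 2 1 14 18 6 16 4 17)| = 9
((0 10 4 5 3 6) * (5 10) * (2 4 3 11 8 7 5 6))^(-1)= ((0 6)(2 4 10 3)(5 11 8 7))^(-1)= (0 6)(2 3 10 4)(5 7 8 11)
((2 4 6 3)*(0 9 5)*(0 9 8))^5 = ((0 8)(2 4 6 3)(5 9))^5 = (0 8)(2 4 6 3)(5 9)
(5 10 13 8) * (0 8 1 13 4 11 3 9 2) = (0 8 5 10 4 11 3 9 2)(1 13) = [8, 13, 0, 9, 11, 10, 6, 7, 5, 2, 4, 3, 12, 1]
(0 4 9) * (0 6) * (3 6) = (0 4 9 3 6) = [4, 1, 2, 6, 9, 5, 0, 7, 8, 3]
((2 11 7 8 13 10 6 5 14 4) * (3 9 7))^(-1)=((2 11 3 9 7 8 13 10 6 5 14 4))^(-1)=(2 4 14 5 6 10 13 8 7 9 3 11)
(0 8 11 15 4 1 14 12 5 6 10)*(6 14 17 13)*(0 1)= (0 8 11 15 4)(1 17 13 6 10)(5 14 12)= [8, 17, 2, 3, 0, 14, 10, 7, 11, 9, 1, 15, 5, 6, 12, 4, 16, 13]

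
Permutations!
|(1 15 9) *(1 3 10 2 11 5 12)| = |(1 15 9 3 10 2 11 5 12)| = 9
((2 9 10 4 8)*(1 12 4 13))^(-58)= (1 10 2 4)(8 12 13 9)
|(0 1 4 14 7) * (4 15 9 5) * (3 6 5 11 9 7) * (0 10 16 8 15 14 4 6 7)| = 18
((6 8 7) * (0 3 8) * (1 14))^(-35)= (1 14)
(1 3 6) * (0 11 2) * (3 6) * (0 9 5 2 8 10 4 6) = [11, 0, 9, 3, 6, 2, 1, 7, 10, 5, 4, 8] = (0 11 8 10 4 6 1)(2 9 5)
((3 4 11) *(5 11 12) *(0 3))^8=((0 3 4 12 5 11))^8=(0 4 5)(3 12 11)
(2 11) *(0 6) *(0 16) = (0 6 16)(2 11) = [6, 1, 11, 3, 4, 5, 16, 7, 8, 9, 10, 2, 12, 13, 14, 15, 0]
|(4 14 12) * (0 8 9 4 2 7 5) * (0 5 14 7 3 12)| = |(0 8 9 4 7 14)(2 3 12)| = 6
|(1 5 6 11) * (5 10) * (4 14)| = 10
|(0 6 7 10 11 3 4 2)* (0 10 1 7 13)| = |(0 6 13)(1 7)(2 10 11 3 4)| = 30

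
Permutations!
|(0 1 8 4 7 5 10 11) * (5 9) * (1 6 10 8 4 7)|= 4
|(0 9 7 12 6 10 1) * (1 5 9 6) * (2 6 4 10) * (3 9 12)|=6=|(0 4 10 5 12 1)(2 6)(3 9 7)|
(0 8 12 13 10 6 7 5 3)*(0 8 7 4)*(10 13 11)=[7, 1, 2, 8, 0, 3, 4, 5, 12, 9, 6, 10, 11, 13]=(13)(0 7 5 3 8 12 11 10 6 4)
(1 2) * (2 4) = [0, 4, 1, 3, 2] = (1 4 2)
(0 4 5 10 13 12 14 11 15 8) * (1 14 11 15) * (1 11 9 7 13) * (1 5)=(0 4 1 14 15 8)(5 10)(7 13 12 9)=[4, 14, 2, 3, 1, 10, 6, 13, 0, 7, 5, 11, 9, 12, 15, 8]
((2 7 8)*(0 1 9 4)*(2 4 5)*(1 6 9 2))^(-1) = (0 4 8 7 2 1 5 9 6) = ((0 6 9 5 1 2 7 8 4))^(-1)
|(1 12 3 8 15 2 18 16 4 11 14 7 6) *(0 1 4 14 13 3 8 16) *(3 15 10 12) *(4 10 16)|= 63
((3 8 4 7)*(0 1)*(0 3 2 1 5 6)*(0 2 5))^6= ((1 3 8 4 7 5 6 2))^6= (1 6 7 8)(2 5 4 3)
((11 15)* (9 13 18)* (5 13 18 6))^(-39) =(9 18)(11 15)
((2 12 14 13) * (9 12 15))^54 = ((2 15 9 12 14 13))^54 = (15)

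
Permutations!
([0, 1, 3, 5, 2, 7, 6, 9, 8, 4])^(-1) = [0, 1, 4, 2, 9, 3, 6, 5, 8, 7]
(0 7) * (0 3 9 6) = (0 7 3 9 6) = [7, 1, 2, 9, 4, 5, 0, 3, 8, 6]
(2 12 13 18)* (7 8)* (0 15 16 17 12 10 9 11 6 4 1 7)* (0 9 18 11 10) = (0 15 16 17 12 13 11 6 4 1 7 8 9 10 18 2) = [15, 7, 0, 3, 1, 5, 4, 8, 9, 10, 18, 6, 13, 11, 14, 16, 17, 12, 2]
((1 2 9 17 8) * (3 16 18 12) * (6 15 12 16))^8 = (18)(1 17 2 8 9) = ((1 2 9 17 8)(3 6 15 12)(16 18))^8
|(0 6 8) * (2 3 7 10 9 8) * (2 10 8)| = 8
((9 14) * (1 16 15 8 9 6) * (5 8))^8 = (16)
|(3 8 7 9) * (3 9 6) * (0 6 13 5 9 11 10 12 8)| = 24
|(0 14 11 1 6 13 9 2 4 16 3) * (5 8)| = 22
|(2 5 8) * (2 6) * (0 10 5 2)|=5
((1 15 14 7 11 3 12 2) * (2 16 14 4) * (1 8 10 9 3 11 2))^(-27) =((1 15 4)(2 8 10 9 3 12 16 14 7))^(-27) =(16)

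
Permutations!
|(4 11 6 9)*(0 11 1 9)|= 3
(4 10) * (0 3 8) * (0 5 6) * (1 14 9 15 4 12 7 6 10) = (0 3 8 5 10 12 7 6)(1 14 9 15 4) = [3, 14, 2, 8, 1, 10, 0, 6, 5, 15, 12, 11, 7, 13, 9, 4]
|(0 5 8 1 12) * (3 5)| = 6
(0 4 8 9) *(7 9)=(0 4 8 7 9)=[4, 1, 2, 3, 8, 5, 6, 9, 7, 0]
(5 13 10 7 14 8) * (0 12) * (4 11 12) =(0 4 11 12)(5 13 10 7 14 8) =[4, 1, 2, 3, 11, 13, 6, 14, 5, 9, 7, 12, 0, 10, 8]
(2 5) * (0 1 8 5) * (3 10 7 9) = [1, 8, 0, 10, 4, 2, 6, 9, 5, 3, 7] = (0 1 8 5 2)(3 10 7 9)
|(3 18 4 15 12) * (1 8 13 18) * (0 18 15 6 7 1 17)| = |(0 18 4 6 7 1 8 13 15 12 3 17)| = 12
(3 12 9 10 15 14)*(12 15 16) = (3 15 14)(9 10 16 12) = [0, 1, 2, 15, 4, 5, 6, 7, 8, 10, 16, 11, 9, 13, 3, 14, 12]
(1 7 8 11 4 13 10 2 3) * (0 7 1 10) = [7, 1, 3, 10, 13, 5, 6, 8, 11, 9, 2, 4, 12, 0] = (0 7 8 11 4 13)(2 3 10)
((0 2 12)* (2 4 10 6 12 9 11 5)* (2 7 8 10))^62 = ((0 4 2 9 11 5 7 8 10 6 12))^62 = (0 8 9 12 7 2 6 5 4 10 11)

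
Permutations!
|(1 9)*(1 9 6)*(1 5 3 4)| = |(9)(1 6 5 3 4)| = 5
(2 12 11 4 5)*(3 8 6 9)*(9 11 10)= [0, 1, 12, 8, 5, 2, 11, 7, 6, 3, 9, 4, 10]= (2 12 10 9 3 8 6 11 4 5)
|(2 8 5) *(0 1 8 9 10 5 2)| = 7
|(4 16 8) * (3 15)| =|(3 15)(4 16 8)| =6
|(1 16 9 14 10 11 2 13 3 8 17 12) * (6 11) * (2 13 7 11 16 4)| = |(1 4 2 7 11 13 3 8 17 12)(6 16 9 14 10)| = 10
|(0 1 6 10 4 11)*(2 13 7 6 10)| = 20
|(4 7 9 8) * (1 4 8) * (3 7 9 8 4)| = 6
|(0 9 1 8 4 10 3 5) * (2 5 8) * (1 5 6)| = 12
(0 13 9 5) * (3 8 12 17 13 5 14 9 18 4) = (0 5)(3 8 12 17 13 18 4)(9 14) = [5, 1, 2, 8, 3, 0, 6, 7, 12, 14, 10, 11, 17, 18, 9, 15, 16, 13, 4]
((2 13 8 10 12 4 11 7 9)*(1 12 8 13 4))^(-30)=(13)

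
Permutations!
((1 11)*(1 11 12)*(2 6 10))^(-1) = (1 12)(2 10 6)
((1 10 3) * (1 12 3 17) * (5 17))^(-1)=(1 17 5 10)(3 12)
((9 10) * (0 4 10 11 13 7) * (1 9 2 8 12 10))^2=(0 1 11 7 4 9 13)(2 12)(8 10)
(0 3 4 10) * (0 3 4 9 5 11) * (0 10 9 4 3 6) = [3, 1, 2, 4, 9, 11, 0, 7, 8, 5, 6, 10] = (0 3 4 9 5 11 10 6)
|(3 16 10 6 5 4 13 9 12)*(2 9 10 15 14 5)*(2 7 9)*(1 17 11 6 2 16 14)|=|(1 17 11 6 7 9 12 3 14 5 4 13 10 2 16 15)|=16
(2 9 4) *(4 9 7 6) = (9)(2 7 6 4) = [0, 1, 7, 3, 2, 5, 4, 6, 8, 9]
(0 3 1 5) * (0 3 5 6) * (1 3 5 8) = [8, 6, 2, 3, 4, 5, 0, 7, 1] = (0 8 1 6)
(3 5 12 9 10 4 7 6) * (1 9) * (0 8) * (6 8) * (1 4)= (0 6 3 5 12 4 7 8)(1 9 10)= [6, 9, 2, 5, 7, 12, 3, 8, 0, 10, 1, 11, 4]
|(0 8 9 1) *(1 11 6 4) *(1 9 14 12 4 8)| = 14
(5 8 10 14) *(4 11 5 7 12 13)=(4 11 5 8 10 14 7 12 13)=[0, 1, 2, 3, 11, 8, 6, 12, 10, 9, 14, 5, 13, 4, 7]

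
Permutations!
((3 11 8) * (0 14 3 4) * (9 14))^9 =(0 14 11 4 9 3 8)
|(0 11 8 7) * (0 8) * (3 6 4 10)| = |(0 11)(3 6 4 10)(7 8)| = 4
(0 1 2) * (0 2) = [1, 0, 2] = (2)(0 1)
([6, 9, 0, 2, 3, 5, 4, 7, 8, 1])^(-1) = (0 2 3 4 6)(1 9)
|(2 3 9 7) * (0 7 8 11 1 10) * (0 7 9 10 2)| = 9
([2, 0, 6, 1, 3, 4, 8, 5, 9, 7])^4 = [9, 8, 7, 6, 2, 0, 5, 1, 4, 3]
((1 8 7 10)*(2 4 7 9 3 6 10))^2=(1 9 6)(2 7 4)(3 10 8)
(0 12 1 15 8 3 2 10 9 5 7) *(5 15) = (0 12 1 5 7)(2 10 9 15 8 3) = [12, 5, 10, 2, 4, 7, 6, 0, 3, 15, 9, 11, 1, 13, 14, 8]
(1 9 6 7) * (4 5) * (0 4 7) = [4, 9, 2, 3, 5, 7, 0, 1, 8, 6] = (0 4 5 7 1 9 6)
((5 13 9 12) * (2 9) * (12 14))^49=(2 9 14 12 5 13)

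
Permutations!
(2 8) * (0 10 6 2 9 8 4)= (0 10 6 2 4)(8 9)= [10, 1, 4, 3, 0, 5, 2, 7, 9, 8, 6]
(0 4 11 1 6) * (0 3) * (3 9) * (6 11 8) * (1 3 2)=(0 4 8 6 9 2 1 11 3)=[4, 11, 1, 0, 8, 5, 9, 7, 6, 2, 10, 3]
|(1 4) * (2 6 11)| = 6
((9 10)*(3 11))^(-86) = ((3 11)(9 10))^(-86) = (11)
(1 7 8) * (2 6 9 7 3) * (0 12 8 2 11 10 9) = (0 12 8 1 3 11 10 9 7 2 6) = [12, 3, 6, 11, 4, 5, 0, 2, 1, 7, 9, 10, 8]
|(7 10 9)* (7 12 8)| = 5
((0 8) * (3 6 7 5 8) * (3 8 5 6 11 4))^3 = (11)(0 8)(6 7)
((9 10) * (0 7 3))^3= (9 10)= ((0 7 3)(9 10))^3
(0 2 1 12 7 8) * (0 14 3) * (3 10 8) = (0 2 1 12 7 3)(8 14 10) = [2, 12, 1, 0, 4, 5, 6, 3, 14, 9, 8, 11, 7, 13, 10]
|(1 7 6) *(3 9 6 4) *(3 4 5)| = |(1 7 5 3 9 6)| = 6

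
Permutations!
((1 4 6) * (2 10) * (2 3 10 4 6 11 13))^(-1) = ((1 6)(2 4 11 13)(3 10))^(-1) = (1 6)(2 13 11 4)(3 10)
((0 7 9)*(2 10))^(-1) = (0 9 7)(2 10)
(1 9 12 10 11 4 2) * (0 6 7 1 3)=[6, 9, 3, 0, 2, 5, 7, 1, 8, 12, 11, 4, 10]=(0 6 7 1 9 12 10 11 4 2 3)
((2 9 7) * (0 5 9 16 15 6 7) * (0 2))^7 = (0 7 6 15 16 2 9 5)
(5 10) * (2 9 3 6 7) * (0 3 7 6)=(0 3)(2 9 7)(5 10)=[3, 1, 9, 0, 4, 10, 6, 2, 8, 7, 5]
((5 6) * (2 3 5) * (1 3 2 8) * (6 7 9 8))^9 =((1 3 5 7 9 8))^9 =(1 7)(3 9)(5 8)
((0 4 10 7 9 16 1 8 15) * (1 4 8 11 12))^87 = ((0 8 15)(1 11 12)(4 10 7 9 16))^87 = (4 7 16 10 9)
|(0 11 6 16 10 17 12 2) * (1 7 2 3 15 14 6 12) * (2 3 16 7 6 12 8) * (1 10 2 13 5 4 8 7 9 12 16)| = |(0 11 7 3 15 14 16 2)(1 6 9 12)(4 8 13 5)(10 17)| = 8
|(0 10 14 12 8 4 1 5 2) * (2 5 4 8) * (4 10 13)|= |(0 13 4 1 10 14 12 2)|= 8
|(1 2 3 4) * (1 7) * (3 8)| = 6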